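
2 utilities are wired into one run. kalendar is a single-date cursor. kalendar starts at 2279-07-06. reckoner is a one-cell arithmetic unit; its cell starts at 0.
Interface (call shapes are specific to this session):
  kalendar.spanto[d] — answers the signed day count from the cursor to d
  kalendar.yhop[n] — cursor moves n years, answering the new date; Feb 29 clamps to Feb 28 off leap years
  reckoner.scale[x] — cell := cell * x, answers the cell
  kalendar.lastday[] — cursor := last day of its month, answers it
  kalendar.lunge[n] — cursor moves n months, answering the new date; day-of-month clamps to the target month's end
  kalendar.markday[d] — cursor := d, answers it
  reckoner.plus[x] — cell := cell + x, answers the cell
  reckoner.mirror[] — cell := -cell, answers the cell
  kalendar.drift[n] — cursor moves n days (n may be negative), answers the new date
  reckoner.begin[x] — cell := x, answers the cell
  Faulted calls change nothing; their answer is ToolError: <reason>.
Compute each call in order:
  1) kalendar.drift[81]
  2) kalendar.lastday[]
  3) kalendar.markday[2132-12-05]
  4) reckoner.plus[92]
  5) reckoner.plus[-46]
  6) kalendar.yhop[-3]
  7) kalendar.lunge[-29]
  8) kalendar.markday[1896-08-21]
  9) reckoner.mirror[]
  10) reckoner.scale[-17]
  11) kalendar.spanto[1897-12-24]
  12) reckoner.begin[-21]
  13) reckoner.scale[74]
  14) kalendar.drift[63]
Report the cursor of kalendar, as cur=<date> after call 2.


Do: kalendar.drift[n='81']
See: 2279-09-25
Do: kalendar.lastday[]
See: 2279-09-30
Do: kalendar.markday[d='2132-12-05']
See: 2132-12-05
Do: reckoner.plus[x='92']
See: 92
Do: reckoner.plus[x='-46']
See: 46
Do: kalendar.yhop[n='-3']
See: 2129-12-05
Do: kalendar.lunge[n='-29']
See: 2127-07-05
Do: kalendar.markday[d='1896-08-21']
See: 1896-08-21
Do: reckoner.mirror[]
See: -46
Do: reckoner.scale[x='-17']
See: 782
Do: kalendar.spanto[d='1897-12-24']
See: 490
Do: reckoner.begin[x='-21']
See: -21
Do: reckoner.scale[x='74']
See: -1554
Do: kalendar.drift[n='63']
See: 1896-10-23

Answer: cur=2279-09-30


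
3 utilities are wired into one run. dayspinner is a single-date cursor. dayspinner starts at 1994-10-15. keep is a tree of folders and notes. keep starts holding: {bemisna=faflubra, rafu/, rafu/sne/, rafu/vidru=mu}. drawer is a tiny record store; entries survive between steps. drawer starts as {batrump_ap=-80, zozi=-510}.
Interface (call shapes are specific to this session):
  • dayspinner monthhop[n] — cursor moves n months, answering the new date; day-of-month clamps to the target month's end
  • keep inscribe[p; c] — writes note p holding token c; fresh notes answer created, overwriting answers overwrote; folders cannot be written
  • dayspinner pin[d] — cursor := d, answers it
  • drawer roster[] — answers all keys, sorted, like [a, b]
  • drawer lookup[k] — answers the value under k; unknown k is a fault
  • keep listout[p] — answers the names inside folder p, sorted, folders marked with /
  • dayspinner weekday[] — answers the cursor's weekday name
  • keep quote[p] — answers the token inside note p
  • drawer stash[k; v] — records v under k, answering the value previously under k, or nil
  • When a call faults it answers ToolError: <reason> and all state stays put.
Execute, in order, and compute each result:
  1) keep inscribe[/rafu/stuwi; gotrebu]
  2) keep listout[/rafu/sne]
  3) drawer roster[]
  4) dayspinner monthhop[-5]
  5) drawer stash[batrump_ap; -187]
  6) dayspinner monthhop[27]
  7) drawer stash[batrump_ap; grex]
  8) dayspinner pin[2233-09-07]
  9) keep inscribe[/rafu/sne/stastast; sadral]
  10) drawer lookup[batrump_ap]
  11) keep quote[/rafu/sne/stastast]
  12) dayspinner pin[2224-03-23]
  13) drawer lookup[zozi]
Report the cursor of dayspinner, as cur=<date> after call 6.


CALL keep inscribe[p: /rafu/stuwi; c: gotrebu]
RET  created
CALL keep listout[p: /rafu/sne]
RET  []
CALL drawer roster[]
RET  [batrump_ap, zozi]
CALL dayspinner monthhop[n: -5]
RET  1994-05-15
CALL drawer stash[k: batrump_ap; v: -187]
RET  -80
CALL dayspinner monthhop[n: 27]
RET  1996-08-15
CALL drawer stash[k: batrump_ap; v: grex]
RET  -187
CALL dayspinner pin[d: 2233-09-07]
RET  2233-09-07
CALL keep inscribe[p: /rafu/sne/stastast; c: sadral]
RET  created
CALL drawer lookup[k: batrump_ap]
RET  grex
CALL keep quote[p: /rafu/sne/stastast]
RET  sadral
CALL dayspinner pin[d: 2224-03-23]
RET  2224-03-23
CALL drawer lookup[k: zozi]
RET  -510

Answer: cur=1996-08-15


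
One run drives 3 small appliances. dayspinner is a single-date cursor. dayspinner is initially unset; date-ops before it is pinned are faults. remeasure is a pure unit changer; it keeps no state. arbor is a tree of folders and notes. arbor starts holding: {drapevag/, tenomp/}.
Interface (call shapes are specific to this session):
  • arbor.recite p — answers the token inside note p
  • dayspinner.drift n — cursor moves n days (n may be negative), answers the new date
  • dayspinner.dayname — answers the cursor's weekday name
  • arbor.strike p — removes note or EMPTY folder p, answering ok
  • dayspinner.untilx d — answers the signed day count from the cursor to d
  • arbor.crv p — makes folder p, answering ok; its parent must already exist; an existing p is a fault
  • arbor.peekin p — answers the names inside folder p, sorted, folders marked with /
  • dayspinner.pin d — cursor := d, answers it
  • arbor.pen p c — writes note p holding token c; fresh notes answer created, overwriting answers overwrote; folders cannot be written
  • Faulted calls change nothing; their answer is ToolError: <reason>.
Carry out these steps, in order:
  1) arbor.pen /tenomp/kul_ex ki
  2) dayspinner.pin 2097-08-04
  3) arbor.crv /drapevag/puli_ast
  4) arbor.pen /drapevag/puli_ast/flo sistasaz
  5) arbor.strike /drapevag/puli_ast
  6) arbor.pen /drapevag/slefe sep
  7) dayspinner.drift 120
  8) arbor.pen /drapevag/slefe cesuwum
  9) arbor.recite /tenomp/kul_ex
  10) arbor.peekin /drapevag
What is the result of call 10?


% arbor.pen p→/tenomp/kul_ex c→ki
[out] created
% dayspinner.pin d→2097-08-04
[out] 2097-08-04
% arbor.crv p→/drapevag/puli_ast
[out] ok
% arbor.pen p→/drapevag/puli_ast/flo c→sistasaz
[out] created
% arbor.strike p→/drapevag/puli_ast
[out] ToolError: not empty
% arbor.pen p→/drapevag/slefe c→sep
[out] created
% dayspinner.drift n→120
[out] 2097-12-02
% arbor.pen p→/drapevag/slefe c→cesuwum
[out] overwrote
% arbor.recite p→/tenomp/kul_ex
[out] ki
% arbor.peekin p→/drapevag
[out] [puli_ast/, slefe]

Answer: [puli_ast/, slefe]


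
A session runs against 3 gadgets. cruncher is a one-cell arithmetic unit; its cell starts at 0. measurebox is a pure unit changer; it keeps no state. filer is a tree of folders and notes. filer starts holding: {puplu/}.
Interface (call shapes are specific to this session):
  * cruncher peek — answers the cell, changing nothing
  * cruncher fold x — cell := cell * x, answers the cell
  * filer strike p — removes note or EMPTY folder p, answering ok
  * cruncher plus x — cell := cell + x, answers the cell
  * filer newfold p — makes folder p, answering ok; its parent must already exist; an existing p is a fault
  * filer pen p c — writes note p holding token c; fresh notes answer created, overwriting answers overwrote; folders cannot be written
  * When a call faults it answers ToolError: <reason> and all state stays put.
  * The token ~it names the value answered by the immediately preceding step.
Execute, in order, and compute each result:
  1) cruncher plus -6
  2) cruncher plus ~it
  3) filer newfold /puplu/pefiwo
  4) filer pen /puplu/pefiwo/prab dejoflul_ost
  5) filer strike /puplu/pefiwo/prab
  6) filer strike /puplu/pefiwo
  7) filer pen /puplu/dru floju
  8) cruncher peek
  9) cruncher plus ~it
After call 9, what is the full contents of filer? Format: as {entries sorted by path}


Answer: {puplu/, puplu/dru=floju}

Derivation:
I run cruncher plus(x: -6), — result: -6.
I call cruncher plus(x: ~it), giving -12.
I call filer newfold(p: /puplu/pefiwo), giving ok.
Using filer pen(p: /puplu/pefiwo/prab, c: dejoflul_ost), yielding created.
I try filer strike(p: /puplu/pefiwo/prab): ok.
Invoking filer strike(p: /puplu/pefiwo), — result: ok.
Invoking filer pen(p: /puplu/dru, c: floju): created.
Invoking cruncher peek, — result: -12.
Invoking cruncher plus(x: ~it), giving -24.


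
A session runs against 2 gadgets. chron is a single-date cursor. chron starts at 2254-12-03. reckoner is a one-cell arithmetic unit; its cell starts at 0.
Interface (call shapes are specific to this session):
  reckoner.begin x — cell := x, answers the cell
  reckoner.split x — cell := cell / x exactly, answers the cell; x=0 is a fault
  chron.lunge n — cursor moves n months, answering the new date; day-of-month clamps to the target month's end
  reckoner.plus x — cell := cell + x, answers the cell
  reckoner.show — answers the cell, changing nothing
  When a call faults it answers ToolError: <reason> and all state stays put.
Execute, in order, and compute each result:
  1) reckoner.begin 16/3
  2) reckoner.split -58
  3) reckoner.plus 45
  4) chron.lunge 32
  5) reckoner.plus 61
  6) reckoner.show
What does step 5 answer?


Answer: 9214/87

Derivation:
>> reckoner.begin(x: 16/3)
<< 16/3
>> reckoner.split(x: -58)
<< -8/87
>> reckoner.plus(x: 45)
<< 3907/87
>> chron.lunge(n: 32)
<< 2257-08-03
>> reckoner.plus(x: 61)
<< 9214/87
>> reckoner.show()
<< 9214/87


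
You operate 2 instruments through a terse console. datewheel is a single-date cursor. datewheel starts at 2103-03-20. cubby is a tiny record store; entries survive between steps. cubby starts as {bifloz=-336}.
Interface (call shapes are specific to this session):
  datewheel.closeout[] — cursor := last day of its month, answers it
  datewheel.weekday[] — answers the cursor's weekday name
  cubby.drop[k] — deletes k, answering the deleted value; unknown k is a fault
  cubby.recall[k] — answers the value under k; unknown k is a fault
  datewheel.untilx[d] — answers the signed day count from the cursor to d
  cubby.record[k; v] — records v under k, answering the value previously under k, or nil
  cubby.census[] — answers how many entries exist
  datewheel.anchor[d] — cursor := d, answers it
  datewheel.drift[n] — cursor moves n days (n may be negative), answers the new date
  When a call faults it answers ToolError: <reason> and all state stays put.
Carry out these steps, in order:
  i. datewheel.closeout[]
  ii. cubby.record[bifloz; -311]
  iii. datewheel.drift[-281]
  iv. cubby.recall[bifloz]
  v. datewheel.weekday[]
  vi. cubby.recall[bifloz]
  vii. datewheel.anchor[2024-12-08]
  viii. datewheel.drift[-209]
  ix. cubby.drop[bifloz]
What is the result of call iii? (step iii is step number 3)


==> datewheel.closeout()
<== 2103-03-31
==> cubby.record(k='bifloz', v='-311')
<== -336
==> datewheel.drift(n='-281')
<== 2102-06-23
==> cubby.recall(k='bifloz')
<== -311
==> datewheel.weekday()
<== Friday
==> cubby.recall(k='bifloz')
<== -311
==> datewheel.anchor(d='2024-12-08')
<== 2024-12-08
==> datewheel.drift(n='-209')
<== 2024-05-13
==> cubby.drop(k='bifloz')
<== -311

Answer: 2102-06-23


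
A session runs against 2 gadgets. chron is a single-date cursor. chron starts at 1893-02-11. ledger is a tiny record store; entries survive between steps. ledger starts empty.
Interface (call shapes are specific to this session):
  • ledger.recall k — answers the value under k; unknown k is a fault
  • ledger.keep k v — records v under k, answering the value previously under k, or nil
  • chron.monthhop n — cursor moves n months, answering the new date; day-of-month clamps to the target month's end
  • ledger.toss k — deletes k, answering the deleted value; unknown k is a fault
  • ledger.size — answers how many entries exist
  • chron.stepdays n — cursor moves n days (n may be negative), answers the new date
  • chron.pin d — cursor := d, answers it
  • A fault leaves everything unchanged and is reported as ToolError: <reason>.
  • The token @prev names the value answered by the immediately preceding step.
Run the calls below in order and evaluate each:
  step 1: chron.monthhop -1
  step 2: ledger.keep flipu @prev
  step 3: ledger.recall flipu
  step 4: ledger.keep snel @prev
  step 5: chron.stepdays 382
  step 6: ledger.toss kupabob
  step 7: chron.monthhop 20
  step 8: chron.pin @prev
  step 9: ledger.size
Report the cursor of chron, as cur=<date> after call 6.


·→ chron.monthhop(n='-1')
·← 1893-01-11
·→ ledger.keep(k='flipu', v='@prev')
·← nil
·→ ledger.recall(k='flipu')
·← 1893-01-11
·→ ledger.keep(k='snel', v='@prev')
·← nil
·→ chron.stepdays(n='382')
·← 1894-01-28
·→ ledger.toss(k='kupabob')
·← ToolError: no such key kupabob
·→ chron.monthhop(n='20')
·← 1895-09-28
·→ chron.pin(d='@prev')
·← 1895-09-28
·→ ledger.size()
·← 2

Answer: cur=1894-01-28


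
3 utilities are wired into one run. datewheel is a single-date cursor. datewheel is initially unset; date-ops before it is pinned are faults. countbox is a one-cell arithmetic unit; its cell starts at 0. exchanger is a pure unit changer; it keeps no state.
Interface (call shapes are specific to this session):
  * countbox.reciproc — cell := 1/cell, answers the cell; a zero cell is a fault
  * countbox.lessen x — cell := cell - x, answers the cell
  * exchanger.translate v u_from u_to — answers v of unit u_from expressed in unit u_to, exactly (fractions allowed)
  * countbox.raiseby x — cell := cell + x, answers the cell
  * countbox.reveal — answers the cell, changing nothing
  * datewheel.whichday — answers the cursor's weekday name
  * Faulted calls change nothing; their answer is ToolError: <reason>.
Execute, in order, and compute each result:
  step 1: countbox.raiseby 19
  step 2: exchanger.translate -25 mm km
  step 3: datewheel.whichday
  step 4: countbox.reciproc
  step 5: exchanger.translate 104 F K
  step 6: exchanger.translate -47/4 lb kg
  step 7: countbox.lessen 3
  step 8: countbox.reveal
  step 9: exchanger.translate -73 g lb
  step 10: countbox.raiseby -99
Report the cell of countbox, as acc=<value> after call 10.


Now I run countbox.raiseby on 19, and observe 19.
I invoke exchanger.translate on -25, mm, km, and see -1/40000.
I run datewheel.whichday(), which returns ToolError: no date set.
I run countbox.reciproc: 1/19.
Next I call exchanger.translate on 104, F, K, which returns 6263/20.
I try exchanger.translate on -47/4, lb, kg, yielding -2131884139/400000000.
Now I run countbox.lessen on 3, → -56/19.
Using countbox.reveal(), → -56/19.
Using exchanger.translate on -73, g, lb, and get -7300000/45359237.
I call countbox.raiseby on -99, yielding -1937/19.

Answer: acc=-1937/19


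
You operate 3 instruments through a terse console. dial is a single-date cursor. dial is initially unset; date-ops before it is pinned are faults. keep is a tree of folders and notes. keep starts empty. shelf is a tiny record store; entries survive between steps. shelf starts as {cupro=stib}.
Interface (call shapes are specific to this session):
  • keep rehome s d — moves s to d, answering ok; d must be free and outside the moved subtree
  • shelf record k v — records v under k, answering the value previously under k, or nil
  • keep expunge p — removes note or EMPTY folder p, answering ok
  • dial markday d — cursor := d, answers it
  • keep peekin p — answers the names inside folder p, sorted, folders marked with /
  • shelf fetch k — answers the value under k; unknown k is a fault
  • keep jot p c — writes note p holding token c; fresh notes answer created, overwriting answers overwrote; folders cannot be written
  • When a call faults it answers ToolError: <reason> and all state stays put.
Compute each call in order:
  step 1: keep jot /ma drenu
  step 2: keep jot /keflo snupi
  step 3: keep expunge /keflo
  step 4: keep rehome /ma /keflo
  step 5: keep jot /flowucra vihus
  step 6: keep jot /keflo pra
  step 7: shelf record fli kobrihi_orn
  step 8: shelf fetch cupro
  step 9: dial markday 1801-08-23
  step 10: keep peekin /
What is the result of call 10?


Answer: [flowucra, keflo]

Derivation:
! keep jot(p→/ma, c→drenu) ~> created
! keep jot(p→/keflo, c→snupi) ~> created
! keep expunge(p→/keflo) ~> ok
! keep rehome(s→/ma, d→/keflo) ~> ok
! keep jot(p→/flowucra, c→vihus) ~> created
! keep jot(p→/keflo, c→pra) ~> overwrote
! shelf record(k→fli, v→kobrihi_orn) ~> nil
! shelf fetch(k→cupro) ~> stib
! dial markday(d→1801-08-23) ~> 1801-08-23
! keep peekin(p→/) ~> [flowucra, keflo]


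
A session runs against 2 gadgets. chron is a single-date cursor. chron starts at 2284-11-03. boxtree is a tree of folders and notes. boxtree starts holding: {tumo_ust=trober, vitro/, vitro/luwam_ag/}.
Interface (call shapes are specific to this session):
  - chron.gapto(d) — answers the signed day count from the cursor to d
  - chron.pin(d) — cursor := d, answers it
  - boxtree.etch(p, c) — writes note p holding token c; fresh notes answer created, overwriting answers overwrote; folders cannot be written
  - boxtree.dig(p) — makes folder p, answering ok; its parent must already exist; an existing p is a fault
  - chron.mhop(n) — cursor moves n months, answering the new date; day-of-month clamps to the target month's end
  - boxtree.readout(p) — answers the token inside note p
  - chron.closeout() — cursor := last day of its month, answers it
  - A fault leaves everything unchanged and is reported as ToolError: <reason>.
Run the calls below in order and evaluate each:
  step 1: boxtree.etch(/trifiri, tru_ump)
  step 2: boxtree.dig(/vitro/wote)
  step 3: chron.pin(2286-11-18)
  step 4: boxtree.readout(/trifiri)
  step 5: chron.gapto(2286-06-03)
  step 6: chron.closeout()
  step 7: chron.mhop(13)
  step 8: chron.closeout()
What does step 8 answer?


Answer: 2287-12-31

Derivation:
% boxtree.etch p: /trifiri c: tru_ump
= created
% boxtree.dig p: /vitro/wote
= ok
% chron.pin d: 2286-11-18
= 2286-11-18
% boxtree.readout p: /trifiri
= tru_ump
% chron.gapto d: 2286-06-03
= -168
% chron.closeout
= 2286-11-30
% chron.mhop n: 13
= 2287-12-30
% chron.closeout
= 2287-12-31


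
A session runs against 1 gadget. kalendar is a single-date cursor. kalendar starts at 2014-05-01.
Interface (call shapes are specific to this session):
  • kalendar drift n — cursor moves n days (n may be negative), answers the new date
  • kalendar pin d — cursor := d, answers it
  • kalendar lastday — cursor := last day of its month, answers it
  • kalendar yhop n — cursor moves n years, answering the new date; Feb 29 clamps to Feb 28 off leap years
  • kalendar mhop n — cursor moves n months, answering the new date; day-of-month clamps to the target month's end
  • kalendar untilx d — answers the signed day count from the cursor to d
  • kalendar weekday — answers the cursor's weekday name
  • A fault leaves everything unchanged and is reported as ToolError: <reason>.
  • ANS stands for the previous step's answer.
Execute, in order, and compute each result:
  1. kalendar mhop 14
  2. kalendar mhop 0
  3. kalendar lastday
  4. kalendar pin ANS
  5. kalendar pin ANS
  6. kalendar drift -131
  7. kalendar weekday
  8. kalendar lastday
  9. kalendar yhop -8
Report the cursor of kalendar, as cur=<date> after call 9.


;; kalendar mhop(n=14) == 2015-07-01
;; kalendar mhop(n=0) == 2015-07-01
;; kalendar lastday() == 2015-07-31
;; kalendar pin(d=ANS) == 2015-07-31
;; kalendar pin(d=ANS) == 2015-07-31
;; kalendar drift(n=-131) == 2015-03-22
;; kalendar weekday() == Sunday
;; kalendar lastday() == 2015-03-31
;; kalendar yhop(n=-8) == 2007-03-31

Answer: cur=2007-03-31


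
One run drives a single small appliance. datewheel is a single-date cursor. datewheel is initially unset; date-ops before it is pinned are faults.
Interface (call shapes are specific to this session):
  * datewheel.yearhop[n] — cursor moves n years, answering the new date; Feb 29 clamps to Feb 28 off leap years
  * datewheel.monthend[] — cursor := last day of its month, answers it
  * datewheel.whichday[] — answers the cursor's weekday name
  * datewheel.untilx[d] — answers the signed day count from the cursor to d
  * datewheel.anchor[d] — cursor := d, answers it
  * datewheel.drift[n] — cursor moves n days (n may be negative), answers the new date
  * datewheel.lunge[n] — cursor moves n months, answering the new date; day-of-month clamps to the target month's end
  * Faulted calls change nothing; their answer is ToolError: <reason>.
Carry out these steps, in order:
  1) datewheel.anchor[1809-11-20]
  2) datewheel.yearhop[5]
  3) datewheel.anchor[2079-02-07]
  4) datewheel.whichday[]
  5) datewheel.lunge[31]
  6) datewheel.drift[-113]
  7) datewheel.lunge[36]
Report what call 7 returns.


Answer: 2084-05-17

Derivation:
I invoke datewheel.anchor(d: 1809-11-20), which returns 1809-11-20.
Now I run datewheel.yearhop(n: 5), and see 1814-11-20.
Using datewheel.anchor(d: 2079-02-07), yielding 2079-02-07.
Now I run datewheel.whichday, which returns Tuesday.
I call datewheel.lunge(n: 31), → 2081-09-07.
Invoking datewheel.drift(n: -113): 2081-05-17.
Calling datewheel.lunge(n: 36), yielding 2084-05-17.


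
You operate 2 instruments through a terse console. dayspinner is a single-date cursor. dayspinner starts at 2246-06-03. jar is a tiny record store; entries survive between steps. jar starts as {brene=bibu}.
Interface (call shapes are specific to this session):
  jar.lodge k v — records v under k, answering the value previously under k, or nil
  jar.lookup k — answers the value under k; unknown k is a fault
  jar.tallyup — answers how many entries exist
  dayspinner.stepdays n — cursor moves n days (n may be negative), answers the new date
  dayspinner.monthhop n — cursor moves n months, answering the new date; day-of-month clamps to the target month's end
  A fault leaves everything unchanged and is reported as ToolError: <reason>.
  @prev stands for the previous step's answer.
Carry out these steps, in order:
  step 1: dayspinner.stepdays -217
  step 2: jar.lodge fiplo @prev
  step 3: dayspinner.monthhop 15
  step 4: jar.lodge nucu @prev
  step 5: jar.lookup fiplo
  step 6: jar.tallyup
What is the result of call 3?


$ dayspinner.stepdays -217
= 2245-10-29
$ jar.lodge fiplo @prev
= nil
$ dayspinner.monthhop 15
= 2247-01-29
$ jar.lodge nucu @prev
= nil
$ jar.lookup fiplo
= 2245-10-29
$ jar.tallyup
= 3

Answer: 2247-01-29


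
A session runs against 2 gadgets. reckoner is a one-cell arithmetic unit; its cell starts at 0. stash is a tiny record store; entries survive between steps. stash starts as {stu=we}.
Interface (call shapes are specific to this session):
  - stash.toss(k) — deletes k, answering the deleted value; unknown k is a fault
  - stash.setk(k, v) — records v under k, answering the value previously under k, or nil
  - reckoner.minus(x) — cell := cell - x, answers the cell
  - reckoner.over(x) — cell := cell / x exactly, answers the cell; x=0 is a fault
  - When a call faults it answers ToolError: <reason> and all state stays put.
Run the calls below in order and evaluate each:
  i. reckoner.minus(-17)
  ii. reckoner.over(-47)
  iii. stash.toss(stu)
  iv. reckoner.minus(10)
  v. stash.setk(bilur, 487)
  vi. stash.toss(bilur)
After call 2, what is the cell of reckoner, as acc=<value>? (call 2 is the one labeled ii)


Answer: acc=-17/47

Derivation:
I try minus using x: -17, giving 17.
Using over using x: -47: -17/47.
Using toss using k: stu, — result: we.
I run minus using x: 10, and observe -487/47.
Next I call setk using k: bilur, v: 487, — result: nil.
Using toss using k: bilur, and get 487.


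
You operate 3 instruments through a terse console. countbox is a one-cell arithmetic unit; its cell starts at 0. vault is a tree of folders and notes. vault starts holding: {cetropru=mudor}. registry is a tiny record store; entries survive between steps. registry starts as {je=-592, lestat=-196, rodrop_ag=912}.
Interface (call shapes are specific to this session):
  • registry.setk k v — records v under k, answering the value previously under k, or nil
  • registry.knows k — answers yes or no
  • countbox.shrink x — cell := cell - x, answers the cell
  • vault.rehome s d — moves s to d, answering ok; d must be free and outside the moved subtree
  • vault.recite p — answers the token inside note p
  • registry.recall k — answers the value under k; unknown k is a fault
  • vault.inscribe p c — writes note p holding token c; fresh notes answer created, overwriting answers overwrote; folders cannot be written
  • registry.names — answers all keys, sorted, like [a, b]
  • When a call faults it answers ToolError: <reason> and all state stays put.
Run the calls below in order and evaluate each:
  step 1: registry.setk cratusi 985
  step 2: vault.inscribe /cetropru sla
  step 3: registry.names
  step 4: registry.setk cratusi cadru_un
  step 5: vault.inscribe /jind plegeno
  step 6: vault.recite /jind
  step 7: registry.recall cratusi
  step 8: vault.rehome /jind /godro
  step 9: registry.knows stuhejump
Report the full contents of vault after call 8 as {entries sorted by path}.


Answer: {cetropru=sla, godro=plegeno}

Derivation:
% 1. setk(k: cratusi, v: 985) => nil
% 2. inscribe(p: /cetropru, c: sla) => overwrote
% 3. names() => [cratusi, je, lestat, rodrop_ag]
% 4. setk(k: cratusi, v: cadru_un) => 985
% 5. inscribe(p: /jind, c: plegeno) => created
% 6. recite(p: /jind) => plegeno
% 7. recall(k: cratusi) => cadru_un
% 8. rehome(s: /jind, d: /godro) => ok
% 9. knows(k: stuhejump) => no


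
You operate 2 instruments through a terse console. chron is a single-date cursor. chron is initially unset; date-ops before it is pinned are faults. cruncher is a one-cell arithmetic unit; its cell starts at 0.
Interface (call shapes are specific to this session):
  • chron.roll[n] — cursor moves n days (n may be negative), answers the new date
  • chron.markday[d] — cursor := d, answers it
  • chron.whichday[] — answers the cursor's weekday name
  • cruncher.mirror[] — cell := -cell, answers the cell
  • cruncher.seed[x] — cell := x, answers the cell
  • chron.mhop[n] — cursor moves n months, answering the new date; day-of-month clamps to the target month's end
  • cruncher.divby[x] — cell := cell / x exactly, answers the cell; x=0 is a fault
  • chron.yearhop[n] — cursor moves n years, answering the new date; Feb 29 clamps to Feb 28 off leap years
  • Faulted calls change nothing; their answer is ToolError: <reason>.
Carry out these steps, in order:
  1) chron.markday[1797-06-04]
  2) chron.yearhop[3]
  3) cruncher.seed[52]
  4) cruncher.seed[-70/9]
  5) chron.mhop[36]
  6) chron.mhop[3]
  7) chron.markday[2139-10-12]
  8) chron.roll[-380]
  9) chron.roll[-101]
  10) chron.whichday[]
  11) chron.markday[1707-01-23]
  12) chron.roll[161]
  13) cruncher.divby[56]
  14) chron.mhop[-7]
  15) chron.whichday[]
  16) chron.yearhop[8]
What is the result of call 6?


Answer: 1803-09-04

Derivation:
I invoke markday with 1797-06-04, and see 1797-06-04.
Then yearhop with 3, giving 1800-06-04.
Calling seed with 52, and observe 52.
Then seed with -70/9, and observe -70/9.
I call mhop with 36, → 1803-06-04.
I invoke mhop with 3, and observe 1803-09-04.
Using markday with 2139-10-12, yielding 2139-10-12.
Using roll with -380, → 2138-09-27.
I use roll with -101, → 2138-06-18.
I run whichday(), and see Wednesday.
Calling markday with 1707-01-23: 1707-01-23.
I try roll with 161: 1707-07-03.
I try divby with 56, and see -5/36.
I call mhop with -7, and see 1706-12-03.
I run whichday(), giving Friday.
I try yearhop with 8, and get 1714-12-03.


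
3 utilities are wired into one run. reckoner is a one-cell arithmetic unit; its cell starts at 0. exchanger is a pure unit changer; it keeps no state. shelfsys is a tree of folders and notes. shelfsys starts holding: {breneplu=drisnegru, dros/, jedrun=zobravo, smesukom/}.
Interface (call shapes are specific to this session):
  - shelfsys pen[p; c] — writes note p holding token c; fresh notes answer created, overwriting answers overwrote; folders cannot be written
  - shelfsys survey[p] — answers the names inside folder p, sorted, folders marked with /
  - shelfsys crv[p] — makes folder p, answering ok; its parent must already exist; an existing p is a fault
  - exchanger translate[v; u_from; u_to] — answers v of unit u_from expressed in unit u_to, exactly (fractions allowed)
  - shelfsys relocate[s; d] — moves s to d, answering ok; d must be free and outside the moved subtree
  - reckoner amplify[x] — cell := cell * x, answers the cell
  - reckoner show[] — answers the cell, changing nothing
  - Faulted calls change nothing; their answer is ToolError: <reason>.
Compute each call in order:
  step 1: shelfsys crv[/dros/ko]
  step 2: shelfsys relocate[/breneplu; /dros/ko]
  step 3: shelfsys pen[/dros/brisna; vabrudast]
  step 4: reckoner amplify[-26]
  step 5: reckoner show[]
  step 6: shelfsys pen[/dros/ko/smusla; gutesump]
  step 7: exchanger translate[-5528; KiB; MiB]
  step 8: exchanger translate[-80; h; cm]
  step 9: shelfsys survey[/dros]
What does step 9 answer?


Answer: [brisna, ko/]

Derivation:
>>> shelfsys crv p=/dros/ko
[out] ok
>>> shelfsys relocate s=/breneplu d=/dros/ko
[out] ToolError: exists
>>> shelfsys pen p=/dros/brisna c=vabrudast
[out] created
>>> reckoner amplify x=-26
[out] 0
>>> reckoner show
[out] 0
>>> shelfsys pen p=/dros/ko/smusla c=gutesump
[out] created
>>> exchanger translate v=-5528 u_from=KiB u_to=MiB
[out] -691/128
>>> exchanger translate v=-80 u_from=h u_to=cm
[out] ToolError: incompatible units
>>> shelfsys survey p=/dros
[out] [brisna, ko/]


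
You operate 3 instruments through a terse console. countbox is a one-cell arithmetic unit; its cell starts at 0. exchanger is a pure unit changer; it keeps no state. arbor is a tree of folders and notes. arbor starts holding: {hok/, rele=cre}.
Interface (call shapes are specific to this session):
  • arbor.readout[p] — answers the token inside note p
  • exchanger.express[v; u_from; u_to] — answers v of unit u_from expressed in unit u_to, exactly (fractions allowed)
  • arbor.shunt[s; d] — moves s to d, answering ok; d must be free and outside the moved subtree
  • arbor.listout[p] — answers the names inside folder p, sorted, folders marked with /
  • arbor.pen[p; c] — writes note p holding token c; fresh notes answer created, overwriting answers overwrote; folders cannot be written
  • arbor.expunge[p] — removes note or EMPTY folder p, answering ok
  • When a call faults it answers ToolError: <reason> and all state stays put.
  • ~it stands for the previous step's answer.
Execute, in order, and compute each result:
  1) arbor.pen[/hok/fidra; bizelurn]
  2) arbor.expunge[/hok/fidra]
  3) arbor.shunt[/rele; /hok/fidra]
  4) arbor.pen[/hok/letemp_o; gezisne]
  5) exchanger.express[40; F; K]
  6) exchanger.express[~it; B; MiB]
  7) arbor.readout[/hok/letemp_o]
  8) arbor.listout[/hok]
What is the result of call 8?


Answer: [fidra, letemp_o]

Derivation:
Using arbor.pen passing p=/hok/fidra, c=bizelurn, which returns created.
Calling arbor.expunge passing p=/hok/fidra: ok.
Calling arbor.shunt passing s=/rele, d=/hok/fidra: ok.
Calling arbor.pen passing p=/hok/letemp_o, c=gezisne, which returns created.
Then exchanger.express passing v=40, u_from=F, u_to=K, — result: 49967/180.
Invoking exchanger.express passing v=~it, u_from=B, u_to=MiB, → 49967/188743680.
I call arbor.readout passing p=/hok/letemp_o, yielding gezisne.
Then arbor.listout passing p=/hok, and observe [fidra, letemp_o].


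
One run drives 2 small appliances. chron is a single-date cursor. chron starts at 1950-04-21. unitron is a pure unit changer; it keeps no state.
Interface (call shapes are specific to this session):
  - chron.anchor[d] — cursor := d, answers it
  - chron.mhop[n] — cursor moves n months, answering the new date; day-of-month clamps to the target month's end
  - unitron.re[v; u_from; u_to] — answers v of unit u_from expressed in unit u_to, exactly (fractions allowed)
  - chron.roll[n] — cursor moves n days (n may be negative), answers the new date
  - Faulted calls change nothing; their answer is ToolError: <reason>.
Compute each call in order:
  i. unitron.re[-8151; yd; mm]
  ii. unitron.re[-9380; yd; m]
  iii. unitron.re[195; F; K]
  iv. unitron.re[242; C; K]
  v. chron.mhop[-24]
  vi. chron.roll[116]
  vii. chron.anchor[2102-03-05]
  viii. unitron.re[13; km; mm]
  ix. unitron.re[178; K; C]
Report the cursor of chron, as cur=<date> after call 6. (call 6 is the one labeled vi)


Answer: cur=1948-08-15

Derivation:
-- 1. unitron.re(-8151, yd, mm) => -37266372/5
-- 2. unitron.re(-9380, yd, m) => -1072134/125
-- 3. unitron.re(195, F, K) => 65467/180
-- 4. unitron.re(242, C, K) => 10303/20
-- 5. chron.mhop(-24) => 1948-04-21
-- 6. chron.roll(116) => 1948-08-15
-- 7. chron.anchor(2102-03-05) => 2102-03-05
-- 8. unitron.re(13, km, mm) => 13000000
-- 9. unitron.re(178, K, C) => -1903/20


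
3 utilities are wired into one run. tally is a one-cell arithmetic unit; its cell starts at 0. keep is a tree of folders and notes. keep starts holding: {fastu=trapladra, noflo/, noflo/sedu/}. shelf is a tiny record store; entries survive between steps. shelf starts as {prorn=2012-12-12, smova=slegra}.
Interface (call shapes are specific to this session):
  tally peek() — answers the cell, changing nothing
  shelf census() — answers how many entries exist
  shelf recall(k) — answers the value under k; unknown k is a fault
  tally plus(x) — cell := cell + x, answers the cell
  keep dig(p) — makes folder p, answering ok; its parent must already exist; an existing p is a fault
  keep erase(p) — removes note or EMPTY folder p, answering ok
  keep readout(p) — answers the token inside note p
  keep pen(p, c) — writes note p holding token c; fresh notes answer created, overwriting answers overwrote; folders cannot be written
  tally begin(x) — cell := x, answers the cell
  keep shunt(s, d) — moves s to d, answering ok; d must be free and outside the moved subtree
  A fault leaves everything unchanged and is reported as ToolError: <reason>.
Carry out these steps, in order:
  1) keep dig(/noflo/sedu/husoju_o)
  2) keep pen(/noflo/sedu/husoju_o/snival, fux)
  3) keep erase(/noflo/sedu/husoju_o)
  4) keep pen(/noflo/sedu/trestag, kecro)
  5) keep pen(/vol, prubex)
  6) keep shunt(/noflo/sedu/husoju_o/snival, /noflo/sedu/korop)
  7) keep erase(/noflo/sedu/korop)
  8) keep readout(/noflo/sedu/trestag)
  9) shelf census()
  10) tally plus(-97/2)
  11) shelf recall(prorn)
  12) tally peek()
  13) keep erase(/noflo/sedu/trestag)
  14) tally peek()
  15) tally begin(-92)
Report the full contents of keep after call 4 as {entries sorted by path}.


Step: keep dig[p='/noflo/sedu/husoju_o']
Result: ok
Step: keep pen[p='/noflo/sedu/husoju_o/snival'; c='fux']
Result: created
Step: keep erase[p='/noflo/sedu/husoju_o']
Result: ToolError: not empty
Step: keep pen[p='/noflo/sedu/trestag'; c='kecro']
Result: created
Step: keep pen[p='/vol'; c='prubex']
Result: created
Step: keep shunt[s='/noflo/sedu/husoju_o/snival'; d='/noflo/sedu/korop']
Result: ok
Step: keep erase[p='/noflo/sedu/korop']
Result: ok
Step: keep readout[p='/noflo/sedu/trestag']
Result: kecro
Step: shelf census[]
Result: 2
Step: tally plus[x='-97/2']
Result: -97/2
Step: shelf recall[k='prorn']
Result: 2012-12-12
Step: tally peek[]
Result: -97/2
Step: keep erase[p='/noflo/sedu/trestag']
Result: ok
Step: tally peek[]
Result: -97/2
Step: tally begin[x='-92']
Result: -92

Answer: {fastu=trapladra, noflo/, noflo/sedu/, noflo/sedu/husoju_o/, noflo/sedu/husoju_o/snival=fux, noflo/sedu/trestag=kecro}


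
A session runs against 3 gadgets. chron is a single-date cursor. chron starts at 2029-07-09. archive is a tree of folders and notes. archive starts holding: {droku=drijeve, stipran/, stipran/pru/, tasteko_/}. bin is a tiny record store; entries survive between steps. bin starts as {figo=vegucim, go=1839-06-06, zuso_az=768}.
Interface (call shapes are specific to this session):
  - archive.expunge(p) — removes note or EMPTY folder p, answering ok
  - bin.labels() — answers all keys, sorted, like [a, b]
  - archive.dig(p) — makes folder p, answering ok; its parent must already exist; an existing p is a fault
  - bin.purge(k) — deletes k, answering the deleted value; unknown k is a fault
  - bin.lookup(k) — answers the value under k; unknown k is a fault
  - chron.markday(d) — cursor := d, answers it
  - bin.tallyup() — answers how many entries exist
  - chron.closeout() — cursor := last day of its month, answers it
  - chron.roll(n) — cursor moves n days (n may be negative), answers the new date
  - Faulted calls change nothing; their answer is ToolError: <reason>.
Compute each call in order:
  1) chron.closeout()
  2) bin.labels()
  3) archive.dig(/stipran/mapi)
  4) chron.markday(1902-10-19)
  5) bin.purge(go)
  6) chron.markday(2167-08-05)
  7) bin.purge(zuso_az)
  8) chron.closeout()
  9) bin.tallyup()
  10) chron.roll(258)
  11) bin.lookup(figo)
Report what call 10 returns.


Answer: 2168-05-15

Derivation:
Now I run chron.closeout, and see 2029-07-31.
I invoke bin.labels, and see [figo, go, zuso_az].
Next I call archive.dig on /stipran/mapi, and observe ok.
I try chron.markday on 1902-10-19, and see 1902-10-19.
I run bin.purge on go: 1839-06-06.
Next I call chron.markday on 2167-08-05, which returns 2167-08-05.
Invoking bin.purge on zuso_az, giving 768.
I use chron.closeout, and get 2167-08-31.
Now I run bin.tallyup, which returns 1.
Now I run chron.roll on 258, which returns 2168-05-15.
I try bin.lookup on figo: vegucim.


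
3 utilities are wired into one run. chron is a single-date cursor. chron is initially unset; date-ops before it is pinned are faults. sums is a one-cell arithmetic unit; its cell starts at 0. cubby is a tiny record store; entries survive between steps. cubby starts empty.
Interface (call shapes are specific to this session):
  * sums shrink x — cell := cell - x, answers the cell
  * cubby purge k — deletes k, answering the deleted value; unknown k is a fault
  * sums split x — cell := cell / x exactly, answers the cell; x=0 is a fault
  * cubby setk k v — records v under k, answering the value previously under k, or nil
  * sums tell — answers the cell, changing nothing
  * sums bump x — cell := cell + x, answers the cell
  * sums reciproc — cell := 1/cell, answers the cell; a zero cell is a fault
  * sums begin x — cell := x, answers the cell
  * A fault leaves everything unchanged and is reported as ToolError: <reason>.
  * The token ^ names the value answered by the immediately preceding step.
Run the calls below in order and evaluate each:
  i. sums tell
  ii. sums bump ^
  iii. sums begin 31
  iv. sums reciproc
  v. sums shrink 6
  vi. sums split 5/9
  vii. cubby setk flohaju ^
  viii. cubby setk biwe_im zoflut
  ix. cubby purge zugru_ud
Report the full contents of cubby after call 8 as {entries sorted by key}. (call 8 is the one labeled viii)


Answer: {biwe_im=zoflut, flohaju=-333/31}

Derivation:
-> sums tell()
<- 0
-> sums bump(^)
<- 0
-> sums begin(31)
<- 31
-> sums reciproc()
<- 1/31
-> sums shrink(6)
<- -185/31
-> sums split(5/9)
<- -333/31
-> cubby setk(flohaju, ^)
<- nil
-> cubby setk(biwe_im, zoflut)
<- nil
-> cubby purge(zugru_ud)
<- ToolError: no such key zugru_ud


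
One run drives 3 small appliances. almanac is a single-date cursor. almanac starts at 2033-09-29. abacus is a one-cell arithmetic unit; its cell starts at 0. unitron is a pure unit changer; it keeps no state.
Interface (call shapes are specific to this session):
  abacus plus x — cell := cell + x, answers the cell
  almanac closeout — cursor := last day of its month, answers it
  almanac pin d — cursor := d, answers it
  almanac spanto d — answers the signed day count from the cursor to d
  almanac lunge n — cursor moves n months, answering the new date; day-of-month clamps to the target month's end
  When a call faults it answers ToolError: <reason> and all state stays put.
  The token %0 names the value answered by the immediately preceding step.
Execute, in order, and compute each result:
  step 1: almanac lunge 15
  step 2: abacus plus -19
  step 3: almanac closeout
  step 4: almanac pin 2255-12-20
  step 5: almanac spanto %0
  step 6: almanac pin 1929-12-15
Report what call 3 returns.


Answer: 2034-12-31

Derivation:
# almanac lunge(n=15) ~> 2034-12-29
# abacus plus(x=-19) ~> -19
# almanac closeout() ~> 2034-12-31
# almanac pin(d=2255-12-20) ~> 2255-12-20
# almanac spanto(d=%0) ~> 0
# almanac pin(d=1929-12-15) ~> 1929-12-15
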